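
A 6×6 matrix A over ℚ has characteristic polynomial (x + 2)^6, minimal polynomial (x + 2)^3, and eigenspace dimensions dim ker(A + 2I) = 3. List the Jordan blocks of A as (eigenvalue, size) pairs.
λ = -2: algebraic multiplicity 6 (exponent in χ_A), largest block size 3 (exponent in m_A), 3 blocks (geometric multiplicity). These force block sizes [3, 2, 1].

Jordan blocks: (-2, 3), (-2, 2), (-2, 1)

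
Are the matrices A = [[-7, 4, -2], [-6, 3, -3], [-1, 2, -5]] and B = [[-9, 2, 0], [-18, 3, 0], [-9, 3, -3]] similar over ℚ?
No.

Both have characteristic polynomial (x + 3)^3, but the minimal polynomial of A is (x + 3)^3 while the minimal polynomial of B is (x + 3)^2. The minimal polynomial is a similarity invariant, so A and B are not similar.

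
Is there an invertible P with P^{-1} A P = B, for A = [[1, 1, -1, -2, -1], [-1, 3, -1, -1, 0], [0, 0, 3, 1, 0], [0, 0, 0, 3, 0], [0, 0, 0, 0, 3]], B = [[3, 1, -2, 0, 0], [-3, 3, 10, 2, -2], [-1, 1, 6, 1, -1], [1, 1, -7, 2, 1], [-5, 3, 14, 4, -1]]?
Two matrices over a field are similar if and only if they have the same invariant factors.

Both A and B have characteristic polynomial (x - 3)^3(x - 2)^2 and minimal polynomial (x - 3)^2(x - 2)^2. Computing further, both have invariant factors x - 3, (x - 3)^2(x - 2)^2. Hence A and B are similar.

Yes.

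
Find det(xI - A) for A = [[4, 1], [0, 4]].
xI - A = [[x - 4, -1], [0, x - 4]].

Expanding det(xI - A) along the first row:
det(xI - A) = + (x - 4)·det([[x - 4]]) - (-1)·det([[0]]).

Evaluating gives χ_A(x) = x^2 - 8x + 16 = (x - 4)^2.

χ_A(x) = (x - 4)^2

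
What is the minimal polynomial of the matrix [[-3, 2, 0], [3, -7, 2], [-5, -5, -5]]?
The characteristic polynomial factors as (x + 5)^3. The minimal polynomial is ∏(x - λ)^{k_λ} where k_λ is the size of the largest Jordan block at λ.

For λ = -5: rank(A + 5I) = 2, and the largest Jordan block has size 3 (the smallest k with rank((A + 5I)^k) = rank((A + 5I)^(k+1))).

So m_A(x) = (x + 5)^3.

m_A(x) = (x + 5)^3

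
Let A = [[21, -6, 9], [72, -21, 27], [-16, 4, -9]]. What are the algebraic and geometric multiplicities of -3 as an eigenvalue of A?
The characteristic polynomial is (x + 3)^3, so the factor x + 3 appears with exponent 3: the algebraic multiplicity is 3.

rank(A + 3I) = 1, so the eigenspace has dimension 3 - 1 = 2: the geometric multiplicity is 2.

Since 2 < 3, A is not diagonalizable.

algebraic multiplicity 3, geometric multiplicity 2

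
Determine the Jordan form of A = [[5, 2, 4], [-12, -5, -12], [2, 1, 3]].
The characteristic polynomial is det(xI - A) = (x - 1)^3, so the eigenvalues are 1 (algebraic multiplicity 3).

For λ = 1: rank(A - I) = 1, rank((A - I)^2) = 0. The eigenspace has dimension 3 - 1 = 2, so there are 2 Jordan blocks; the rank sequence gives block sizes [2, 1].

Assembling the blocks gives the Jordan form J above.

J = [[1, 1, 0], [0, 1, 0], [0, 0, 1]]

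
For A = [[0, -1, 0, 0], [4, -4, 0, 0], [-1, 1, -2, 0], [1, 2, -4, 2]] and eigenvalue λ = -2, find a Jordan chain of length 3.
We seek v_1 ∈ ker((A + 2I)^3) \ ker((A + 2I)^2), then set v_{i+1} = (A + 2I) v_i.

One such chain is v_1 = [[1, 1, 0, -1]]^T, v_2 = [[1, 2, 0, -1]]^T, v_3 = [[0, 0, 1, 1]]^T. Check: (A + 2I) v_3 = [[0, 0, 0, 0]]^T = 0.

v_1 = [[1, 1, 0, -1]]^T, v_2 = [[1, 2, 0, -1]]^T, v_3 = [[0, 0, 1, 1]]^T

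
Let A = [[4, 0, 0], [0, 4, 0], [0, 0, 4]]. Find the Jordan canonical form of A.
J = [[4, 0, 0], [0, 4, 0], [0, 0, 4]]

The characteristic polynomial is det(xI - A) = (x - 4)^3, so the eigenvalues are 4 (algebraic multiplicity 3).

For λ = 4: rank(A - 4I) = 0. The eigenspace has dimension 3 - 0 = 3, so there are 3 Jordan blocks; the rank sequence gives block sizes [1, 1, 1].

Assembling the blocks gives the Jordan form J above.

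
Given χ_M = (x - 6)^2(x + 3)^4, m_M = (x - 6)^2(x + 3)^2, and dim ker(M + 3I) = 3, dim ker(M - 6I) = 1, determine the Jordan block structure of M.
λ = -3: algebraic multiplicity 4 (exponent in χ_M), largest block size 2 (exponent in m_M), 3 blocks (geometric multiplicity). These force block sizes [2, 1, 1].
λ = 6: algebraic multiplicity 2 (exponent in χ_M), largest block size 2 (exponent in m_M), 1 block (geometric multiplicity). This forces block sizes [2].

Jordan blocks: (-3, 2), (-3, 1), (-3, 1), (6, 2)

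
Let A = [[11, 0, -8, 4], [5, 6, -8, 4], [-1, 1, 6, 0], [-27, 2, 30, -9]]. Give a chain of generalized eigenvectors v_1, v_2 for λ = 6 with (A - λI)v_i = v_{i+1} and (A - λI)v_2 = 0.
v_1 = [[0, 1, 0, 0]]^T, v_2 = [[0, 0, 1, 2]]^T

We seek v_1 ∈ ker((A - 6I)^2) \ ker(A - 6I), then set v_{i+1} = (A - 6I) v_i.

One such chain is v_1 = [[0, 1, 0, 0]]^T, v_2 = [[0, 0, 1, 2]]^T. Check: (A - 6I) v_2 = [[0, 0, 0, 0]]^T = 0.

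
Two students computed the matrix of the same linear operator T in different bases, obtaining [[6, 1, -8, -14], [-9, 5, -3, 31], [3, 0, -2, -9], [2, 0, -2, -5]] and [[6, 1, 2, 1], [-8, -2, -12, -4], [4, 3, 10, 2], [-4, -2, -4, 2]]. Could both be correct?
trace(A) = 4 but trace(B) = 16. The trace is a similarity invariant, so A and B are not similar.

No.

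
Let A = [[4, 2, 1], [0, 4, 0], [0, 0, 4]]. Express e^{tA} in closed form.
A has Jordan form J = [[4, 1, 0], [0, 4, 0], [0, 0, 4]] with A = PJP^{-1}, so e^{tA} = P e^{tJ} P^{-1}.

For a Jordan block J_k(λ), e^{tJ_k(λ)} = e^{λt} · (I + tN + t^2 N^2/2! + ... + t^{k-1} N^{k-1}/(k-1)!) where N is the nilpotent superdiagonal part.

Assembling the blocks and conjugating back gives the entries of e^{tA} as shown above.

e^{tA} = [[e^{4*t}, 2*t*e^{4*t}, t*e^{4*t}], [0, e^{4*t}, 0], [0, 0, e^{4*t}]]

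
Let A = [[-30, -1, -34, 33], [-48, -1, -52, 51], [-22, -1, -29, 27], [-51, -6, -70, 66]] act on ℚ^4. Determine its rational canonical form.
The invariant factors of A (the non-unit diagonal entries of the Smith normal form of xI - A over ℚ[x]) are (x - 6)(x^3 - 3), each dividing the next. The characteristic polynomial is their product, (x - 6)(x^3 - 3).

The rational canonical form is the block-diagonal matrix of companion matrices C(f_i):
R = [[0, 0, 0, -18], [1, 0, 0, 3], [0, 1, 0, 0], [0, 0, 1, 6]].

Note the characteristic polynomial does not split into linear factors over ℚ, so A has no Jordan form over ℚ; the rational canonical form exists over any field.

R = [[0, 0, 0, -18], [1, 0, 0, 3], [0, 1, 0, 0], [0, 0, 1, 6]]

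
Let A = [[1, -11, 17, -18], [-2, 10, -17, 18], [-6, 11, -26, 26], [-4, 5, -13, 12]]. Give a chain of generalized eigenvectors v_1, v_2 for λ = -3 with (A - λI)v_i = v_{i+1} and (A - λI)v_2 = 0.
We seek v_1 ∈ ker((A + 3I)^2) \ ker(A + 3I), then set v_{i+1} = (A + 3I) v_i.

One such chain is v_1 = [[0, 0, 1, 1]]^T, v_2 = [[-1, 1, 3, 2]]^T. Check: (A + 3I) v_2 = [[0, 0, 0, 0]]^T = 0.

v_1 = [[0, 0, 1, 1]]^T, v_2 = [[-1, 1, 3, 2]]^T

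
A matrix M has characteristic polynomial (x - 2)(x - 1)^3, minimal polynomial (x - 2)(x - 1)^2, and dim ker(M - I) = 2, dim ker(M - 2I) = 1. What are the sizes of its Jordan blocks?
λ = 1: algebraic multiplicity 3 (exponent in χ_M), largest block size 2 (exponent in m_M), 2 blocks (geometric multiplicity). These force block sizes [2, 1].
λ = 2: algebraic multiplicity 1 (exponent in χ_M), largest block size 1 (exponent in m_M), 1 block (geometric multiplicity). This forces block sizes [1].

Jordan blocks: (1, 2), (1, 1), (2, 1)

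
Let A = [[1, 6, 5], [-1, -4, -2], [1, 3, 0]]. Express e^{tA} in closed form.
A has Jordan form J = [[-1, 1, 0], [0, -1, 1], [0, 0, -1]] with A = PJP^{-1}, so e^{tA} = P e^{tJ} P^{-1}.

For a Jordan block J_k(λ), e^{tJ_k(λ)} = e^{λt} · (I + tN + t^2 N^2/2! + ... + t^{k-1} N^{k-1}/(k-1)!) where N is the nilpotent superdiagonal part.

Assembling the blocks and conjugating back gives the entries of e^{tA} as shown above.

e^{tA} = [[(3*t^2 + 4*t + 2)*e^{-t}/2, 3*t*(3*t + 4)*e^{-t}/2, t*(3*t + 10)*e^{-t}/2], [t*(-t - 2)*e^{-t}/2, (-3*t^2 - 6*t + 2)*e^{-t}/2, t*(-t - 4)*e^{-t}/2], [t*e^{-t}, 3*t*e^{-t}, (t + 1)*e^{-t}]]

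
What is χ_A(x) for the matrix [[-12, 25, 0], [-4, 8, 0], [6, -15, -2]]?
xI - A = [[x + 12, -25, 0], [4, x - 8, 0], [-6, 15, x + 2]].

Expanding det(xI - A) along the first row:
det(xI - A) = + (x + 12)·det([[x - 8, 0], [15, x + 2]]) - (-25)·det([[4, 0], [-6, x + 2]]) + (0)·det([[4, x - 8], [-6, 15]]).

Evaluating gives χ_A(x) = x^3 + 6x^2 + 12x + 8 = (x + 2)^3.

χ_A(x) = (x + 2)^3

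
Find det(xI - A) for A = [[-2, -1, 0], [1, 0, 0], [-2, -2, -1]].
xI - A = [[x + 2, 1, 0], [-1, x, 0], [2, 2, x + 1]].

Expanding det(xI - A) along the first row:
det(xI - A) = + (x + 2)·det([[x, 0], [2, x + 1]]) - (1)·det([[-1, 0], [2, x + 1]]) + (0)·det([[-1, x], [2, 2]]).

Evaluating gives χ_A(x) = x^3 + 3x^2 + 3x + 1 = (x + 1)^3.

χ_A(x) = (x + 1)^3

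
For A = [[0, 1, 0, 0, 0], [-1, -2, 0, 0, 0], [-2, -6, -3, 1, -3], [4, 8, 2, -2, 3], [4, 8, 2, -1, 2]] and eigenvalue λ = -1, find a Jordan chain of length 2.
We seek v_1 ∈ ker((A + I)^2) \ ker(A + I), then set v_{i+1} = (A + I) v_i.

One such chain is v_1 = [[0, 1, 2, -4, -4]]^T, v_2 = [[1, -1, -2, 4, 4]]^T. Check: (A + I) v_2 = [[0, 0, 0, 0, 0]]^T = 0.

v_1 = [[0, 1, 2, -4, -4]]^T, v_2 = [[1, -1, -2, 4, 4]]^T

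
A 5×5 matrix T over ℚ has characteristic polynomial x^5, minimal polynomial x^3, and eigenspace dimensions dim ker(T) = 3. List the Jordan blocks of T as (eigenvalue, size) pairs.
Jordan blocks: (0, 3), (0, 1), (0, 1)

λ = 0: algebraic multiplicity 5 (exponent in χ_T), largest block size 3 (exponent in m_T), 3 blocks (geometric multiplicity). These force block sizes [3, 1, 1].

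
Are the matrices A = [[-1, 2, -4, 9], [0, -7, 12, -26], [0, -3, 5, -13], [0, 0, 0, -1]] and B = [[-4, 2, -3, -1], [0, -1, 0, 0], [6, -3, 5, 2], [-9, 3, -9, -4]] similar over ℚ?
Yes.

Two matrices over a field are similar if and only if they have the same invariant factors.

Both A and B have characteristic polynomial (x + 1)^4 and minimal polynomial (x + 1)^2. Computing further, both have invariant factors (x + 1)^2, (x + 1)^2. Hence A and B are similar.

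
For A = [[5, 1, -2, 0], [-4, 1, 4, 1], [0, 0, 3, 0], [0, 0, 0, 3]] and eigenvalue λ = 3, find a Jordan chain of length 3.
We seek v_1 ∈ ker((A - 3I)^3) \ ker((A - 3I)^2), then set v_{i+1} = (A - 3I) v_i.

One such chain is v_1 = [[0, -2, -1, 1]]^T, v_2 = [[0, 1, 0, 0]]^T, v_3 = [[1, -2, 0, 0]]^T. Check: (A - 3I) v_3 = [[0, 0, 0, 0]]^T = 0.

v_1 = [[0, -2, -1, 1]]^T, v_2 = [[0, 1, 0, 0]]^T, v_3 = [[1, -2, 0, 0]]^T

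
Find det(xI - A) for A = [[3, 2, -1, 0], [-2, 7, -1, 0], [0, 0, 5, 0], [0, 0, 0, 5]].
χ_A(x) = (x - 5)^4

xI - A = [[x - 3, -2, 1, 0], [2, x - 7, 1, 0], [0, 0, x - 5, 0], [0, 0, 0, x - 5]].

Expanding det(xI - A) along the first row:
det(xI - A) = + (x - 3)·det([[x - 7, 1, 0], [0, x - 5, 0], [0, 0, x - 5]]) - (-2)·det([[2, 1, 0], [0, x - 5, 0], [0, 0, x - 5]]) + (1)·det([[2, x - 7, 0], [0, 0, 0], [0, 0, x - 5]]) - (0)·det([[2, x - 7, 1], [0, 0, x - 5], [0, 0, 0]]).

Evaluating gives χ_A(x) = x^4 - 20x^3 + 150x^2 - 500x + 625 = (x - 5)^4.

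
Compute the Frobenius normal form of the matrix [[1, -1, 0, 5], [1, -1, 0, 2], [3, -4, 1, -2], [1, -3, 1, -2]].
R = [[0, 0, 0, 3], [1, 0, 0, 2], [0, 1, 0, -1], [0, 0, 1, -1]]

The invariant factors of A (the non-unit diagonal entries of the Smith normal form of xI - A over ℚ[x]) are (x + 1)(x^3 + x - 3), each dividing the next. The characteristic polynomial is their product, (x + 1)(x^3 + x - 3).

The rational canonical form is the block-diagonal matrix of companion matrices C(f_i):
R = [[0, 0, 0, 3], [1, 0, 0, 2], [0, 1, 0, -1], [0, 0, 1, -1]].

Note the characteristic polynomial does not split into linear factors over ℚ, so A has no Jordan form over ℚ; the rational canonical form exists over any field.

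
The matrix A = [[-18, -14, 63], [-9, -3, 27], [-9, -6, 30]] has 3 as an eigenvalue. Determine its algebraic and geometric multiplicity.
The characteristic polynomial is (x - 3)^3, so the factor x - 3 appears with exponent 3: the algebraic multiplicity is 3.

rank(A - 3I) = 1, so the eigenspace has dimension 3 - 1 = 2: the geometric multiplicity is 2.

Since 2 < 3, A is not diagonalizable.

algebraic multiplicity 3, geometric multiplicity 2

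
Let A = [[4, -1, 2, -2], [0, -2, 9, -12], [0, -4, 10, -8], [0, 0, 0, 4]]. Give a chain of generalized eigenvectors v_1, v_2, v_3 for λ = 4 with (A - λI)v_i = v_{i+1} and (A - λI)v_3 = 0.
We seek v_1 ∈ ker((A - 4I)^3) \ ker((A - 4I)^2), then set v_{i+1} = (A - 4I) v_i.

One such chain is v_1 = [[0, 1, 1, 0]]^T, v_2 = [[1, 3, 2, 0]]^T, v_3 = [[1, 0, 0, 0]]^T. Check: (A - 4I) v_3 = [[0, 0, 0, 0]]^T = 0.

v_1 = [[0, 1, 1, 0]]^T, v_2 = [[1, 3, 2, 0]]^T, v_3 = [[1, 0, 0, 0]]^T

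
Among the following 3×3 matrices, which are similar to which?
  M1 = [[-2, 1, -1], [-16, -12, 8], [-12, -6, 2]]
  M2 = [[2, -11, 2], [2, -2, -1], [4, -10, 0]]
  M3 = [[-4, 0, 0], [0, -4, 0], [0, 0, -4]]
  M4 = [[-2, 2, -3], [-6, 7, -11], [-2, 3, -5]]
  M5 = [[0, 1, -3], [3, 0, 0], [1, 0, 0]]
Characteristic polynomials: χ_{M1} = (x + 4)^3, χ_{M2} = x^3, χ_{M3} = (x + 4)^3, χ_{M4} = x^3, χ_{M5} = x^3.

{M1}: invariant factors x + 4, (x + 4)^2.

{M2, M4, M5}: invariant factors x^3.

{M3}: invariant factors x + 4, x + 4, x + 4.

Matrices are similar if and only if their invariant-factor lists agree; the partition into similarity classes is {M1}, {M2, M4, M5}, {M3}.

3 classes: {M1}, {M2, M4, M5}, {M3}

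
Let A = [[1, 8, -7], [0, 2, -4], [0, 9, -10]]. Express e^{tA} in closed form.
A has Jordan form J = [[-4, 1, 0], [0, -4, 0], [0, 0, 1]] with A = PJP^{-1}, so e^{tA} = P e^{tJ} P^{-1}.

For a Jordan block J_k(λ), e^{tJ_k(λ)} = e^{λt} · (I + tN + t^2 N^2/2! + ... + t^{k-1} N^{k-1}/(k-1)!) where N is the nilpotent superdiagonal part.

Assembling the blocks and conjugating back gives the entries of e^{tA} as shown above.

e^{tA} = [[e^{t}, (3*t + e^{5*t} - 1)*e^{-4*t}, (-2*t - e^{5*t} + 1)*e^{-4*t}], [0, (6*t + 1)*e^{-4*t}, -4*t*e^{-4*t}], [0, 9*t*e^{-4*t}, (1 - 6*t)*e^{-4*t}]]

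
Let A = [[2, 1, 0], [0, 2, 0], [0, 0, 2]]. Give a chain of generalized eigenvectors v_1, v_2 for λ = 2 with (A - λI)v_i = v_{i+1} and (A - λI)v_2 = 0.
We seek v_1 ∈ ker((A - 2I)^2) \ ker(A - 2I), then set v_{i+1} = (A - 2I) v_i.

One such chain is v_1 = [[0, 1, 1]]^T, v_2 = [[1, 0, 0]]^T. Check: (A - 2I) v_2 = [[0, 0, 0]]^T = 0.

v_1 = [[0, 1, 1]]^T, v_2 = [[1, 0, 0]]^T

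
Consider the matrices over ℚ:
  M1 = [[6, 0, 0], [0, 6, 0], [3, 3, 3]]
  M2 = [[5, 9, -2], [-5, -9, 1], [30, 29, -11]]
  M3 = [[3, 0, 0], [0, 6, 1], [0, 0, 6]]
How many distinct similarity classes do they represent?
Characteristic polynomials: χ_{M1} = (x - 6)^2(x - 3), χ_{M2} = (x + 5)^3, χ_{M3} = (x - 6)^2(x - 3).

{M1}: invariant factors x - 6, (x - 6)(x - 3).

{M2}: invariant factors (x + 5)^3.

{M3}: invariant factors (x - 6)^2(x - 3).

Matrices are similar if and only if their invariant-factor lists agree; the partition into similarity classes is {M1}, {M2}, {M3}.

3 classes: {M1}, {M2}, {M3}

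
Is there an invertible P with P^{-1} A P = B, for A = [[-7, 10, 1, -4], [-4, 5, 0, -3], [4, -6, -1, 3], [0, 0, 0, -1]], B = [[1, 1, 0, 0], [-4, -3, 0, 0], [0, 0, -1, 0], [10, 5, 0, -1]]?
No.

Both have characteristic polynomial (x + 1)^4, but the minimal polynomial of A is (x + 1)^3 while the minimal polynomial of B is (x + 1)^2. The minimal polynomial is a similarity invariant, so A and B are not similar.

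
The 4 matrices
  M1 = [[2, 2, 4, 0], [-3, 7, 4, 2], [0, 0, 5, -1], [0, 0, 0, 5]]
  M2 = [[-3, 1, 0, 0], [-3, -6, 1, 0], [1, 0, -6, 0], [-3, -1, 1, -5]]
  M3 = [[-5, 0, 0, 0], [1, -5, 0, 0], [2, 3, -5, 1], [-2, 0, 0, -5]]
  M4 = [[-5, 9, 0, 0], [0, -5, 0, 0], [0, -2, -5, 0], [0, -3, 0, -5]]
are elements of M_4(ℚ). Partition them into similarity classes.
3 classes: {M1}, {M2, M3}, {M4}

Characteristic polynomials: χ_{M1} = (x - 5)^3(x - 4), χ_{M2} = (x + 5)^4, χ_{M3} = (x + 5)^4, χ_{M4} = (x + 5)^4.

{M1}: invariant factors x - 5, (x - 5)^2(x - 4).

{M2, M3}: invariant factors x + 5, (x + 5)^3.

{M4}: invariant factors x + 5, x + 5, (x + 5)^2.

Matrices are similar if and only if their invariant-factor lists agree; the partition into similarity classes is {M1}, {M2, M3}, {M4}.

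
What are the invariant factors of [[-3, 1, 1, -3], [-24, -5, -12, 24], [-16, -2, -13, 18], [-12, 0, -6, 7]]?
The Jordan structure of A has elementary divisors (x + 5)^2, (x + 5), (x - 1). Arranging the block sizes at each eigenvalue in decreasing order and taking row products gives the invariant factors.

Invariant factors (smallest first, each dividing the next): x + 5, (x - 1)(x + 5)^2.

Check: the last factor (x - 1)(x + 5)^2 is the minimal polynomial, and the product (x - 1)(x + 5)^3 is the characteristic polynomial.

x + 5, (x - 1)(x + 5)^2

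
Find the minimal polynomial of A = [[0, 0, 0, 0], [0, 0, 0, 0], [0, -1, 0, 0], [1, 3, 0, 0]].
m_A(x) = x^2

The characteristic polynomial factors as x^4. The minimal polynomial is ∏(x - λ)^{k_λ} where k_λ is the size of the largest Jordan block at λ.

For λ = 0: rank(A) = 2, and the largest Jordan block has size 2 (the smallest k with rank(A^k) = rank(A^(k+1))).

So m_A(x) = x^2.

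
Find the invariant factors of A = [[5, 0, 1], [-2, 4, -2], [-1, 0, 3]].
The Jordan structure of A has elementary divisors (x - 4)^2, (x - 4). Arranging the block sizes at each eigenvalue in decreasing order and taking row products gives the invariant factors.

Invariant factors (smallest first, each dividing the next): x - 4, (x - 4)^2.

Check: the last factor (x - 4)^2 is the minimal polynomial, and the product (x - 4)^3 is the characteristic polynomial.

x - 4, (x - 4)^2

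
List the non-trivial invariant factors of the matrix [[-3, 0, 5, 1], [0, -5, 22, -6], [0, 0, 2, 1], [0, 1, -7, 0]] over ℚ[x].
(x + 1)^3(x + 3)

The Jordan structure of A has elementary divisors (x + 3), (x + 1)^3. Arranging the block sizes at each eigenvalue in decreasing order and taking row products gives the invariant factors.

Invariant factors (smallest first, each dividing the next): (x + 1)^3(x + 3).

Check: the last factor (x + 1)^3(x + 3) is the minimal polynomial, and the product (x + 1)^3(x + 3) is the characteristic polynomial.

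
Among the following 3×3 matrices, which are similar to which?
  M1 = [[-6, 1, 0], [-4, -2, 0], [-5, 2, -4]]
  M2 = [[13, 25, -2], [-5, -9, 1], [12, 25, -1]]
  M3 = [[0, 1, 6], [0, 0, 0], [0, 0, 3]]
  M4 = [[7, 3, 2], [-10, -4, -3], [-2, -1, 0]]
Characteristic polynomials: χ_{M1} = (x + 4)^3, χ_{M2} = (x - 1)^3, χ_{M3} = x^2(x - 3), χ_{M4} = (x - 1)^3.

{M1}: invariant factors (x + 4)^3.

{M2, M4}: invariant factors (x - 1)^3.

{M3}: invariant factors x^2(x - 3).

Matrices are similar if and only if their invariant-factor lists agree; the partition into similarity classes is {M1}, {M2, M4}, {M3}.

3 classes: {M1}, {M2, M4}, {M3}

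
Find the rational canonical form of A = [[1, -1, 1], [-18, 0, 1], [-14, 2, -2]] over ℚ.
The invariant factors of A (the non-unit diagonal entries of the Smith normal form of xI - A over ℚ[x]) are (x - 3)(x + 2)^2, each dividing the next. The characteristic polynomial is their product, (x - 3)(x + 2)^2.

The rational canonical form is the block-diagonal matrix of companion matrices C(f_i):
R = [[0, 0, 12], [1, 0, 8], [0, 1, -1]].

R = [[0, 0, 12], [1, 0, 8], [0, 1, -1]]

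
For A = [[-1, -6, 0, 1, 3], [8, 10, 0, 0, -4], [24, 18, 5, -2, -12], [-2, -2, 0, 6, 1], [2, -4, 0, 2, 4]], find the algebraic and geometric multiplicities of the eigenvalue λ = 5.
The characteristic polynomial is (x - 6)^2(x - 5)^2(x - 2), so the factor x - 5 appears with exponent 2: the algebraic multiplicity is 2.

rank(A - 5I) = 3, so the eigenspace has dimension 5 - 3 = 2: the geometric multiplicity is 2.

algebraic multiplicity 2, geometric multiplicity 2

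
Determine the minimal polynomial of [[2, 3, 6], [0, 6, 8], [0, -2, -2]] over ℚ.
m_A(x) = (x - 2)^2

The characteristic polynomial factors as (x - 2)^3. The minimal polynomial is ∏(x - λ)^{k_λ} where k_λ is the size of the largest Jordan block at λ.

For λ = 2: rank(A - 2I) = 1, and the largest Jordan block has size 2 (the smallest k with rank((A - 2I)^k) = rank((A - 2I)^(k+1))).

So m_A(x) = (x - 2)^2.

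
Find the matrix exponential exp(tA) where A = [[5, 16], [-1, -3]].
e^{tA} = [[(4*t + 1)*e^{t}, 16*t*e^{t}], [-t*e^{t}, (1 - 4*t)*e^{t}]]

A has Jordan form J = [[1, 1], [0, 1]] with A = PJP^{-1}, so e^{tA} = P e^{tJ} P^{-1}.

For a Jordan block J_k(λ), e^{tJ_k(λ)} = e^{λt} · (I + tN + t^2 N^2/2! + ... + t^{k-1} N^{k-1}/(k-1)!) where N is the nilpotent superdiagonal part.

Assembling the blocks and conjugating back gives the entries of e^{tA} as shown above.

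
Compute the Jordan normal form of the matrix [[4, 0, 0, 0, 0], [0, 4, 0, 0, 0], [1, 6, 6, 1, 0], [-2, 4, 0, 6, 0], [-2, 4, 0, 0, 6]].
The characteristic polynomial is det(xI - A) = (x - 6)^3(x - 4)^2, so the eigenvalues are 4 (algebraic multiplicity 2), 6 (algebraic multiplicity 3).

For λ = 4: rank(A - 4I) = 3. The eigenspace has dimension 5 - 3 = 2, so there are 2 Jordan blocks; the rank sequence gives block sizes [1, 1].

For λ = 6: rank(A - 6I) = 3, rank((A - 6I)^2) = 2. The eigenspace has dimension 5 - 3 = 2, so there are 2 Jordan blocks; the rank sequence gives block sizes [2, 1].

Assembling the blocks gives the Jordan form J above.

J = [[4, 0, 0, 0, 0], [0, 4, 0, 0, 0], [0, 0, 6, 1, 0], [0, 0, 0, 6, 0], [0, 0, 0, 0, 6]]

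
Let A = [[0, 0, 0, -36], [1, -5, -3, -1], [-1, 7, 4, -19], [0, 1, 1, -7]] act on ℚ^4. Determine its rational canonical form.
R = [[0, 0, 0, -36], [1, 0, 0, -48], [0, 1, 0, -28], [0, 0, 1, -8]]

The invariant factors of A (the non-unit diagonal entries of the Smith normal form of xI - A over ℚ[x]) are (x^2 + 4x + 6)^2, each dividing the next. The characteristic polynomial is their product, (x^2 + 4x + 6)^2.

The rational canonical form is the block-diagonal matrix of companion matrices C(f_i):
R = [[0, 0, 0, -36], [1, 0, 0, -48], [0, 1, 0, -28], [0, 0, 1, -8]].

Note the characteristic polynomial does not split into linear factors over ℚ, so A has no Jordan form over ℚ; the rational canonical form exists over any field.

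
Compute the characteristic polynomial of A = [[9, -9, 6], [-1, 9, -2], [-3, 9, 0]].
xI - A = [[x - 9, 9, -6], [1, x - 9, 2], [3, -9, x]].

Expanding det(xI - A) along the first row:
det(xI - A) = + (x - 9)·det([[x - 9, 2], [-9, x]]) - (9)·det([[1, 2], [3, x]]) + (-6)·det([[1, x - 9], [3, -9]]).

Evaluating gives χ_A(x) = x^3 - 18x^2 + 108x - 216 = (x - 6)^3.

χ_A(x) = (x - 6)^3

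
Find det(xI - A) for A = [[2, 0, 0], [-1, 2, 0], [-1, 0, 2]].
xI - A = [[x - 2, 0, 0], [1, x - 2, 0], [1, 0, x - 2]].

Expanding det(xI - A) along the first row:
det(xI - A) = + (x - 2)·det([[x - 2, 0], [0, x - 2]]) - (0)·det([[1, 0], [1, x - 2]]) + (0)·det([[1, x - 2], [1, 0]]).

Evaluating gives χ_A(x) = x^3 - 6x^2 + 12x - 8 = (x - 2)^3.

χ_A(x) = (x - 2)^3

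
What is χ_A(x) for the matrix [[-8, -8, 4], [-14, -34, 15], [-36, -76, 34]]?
χ_A(x) = x(x + 4)^2

xI - A = [[x + 8, 8, -4], [14, x + 34, -15], [36, 76, x - 34]].

Expanding det(xI - A) along the first row:
det(xI - A) = + (x + 8)·det([[x + 34, -15], [76, x - 34]]) - (8)·det([[14, -15], [36, x - 34]]) + (-4)·det([[14, x + 34], [36, 76]]).

Evaluating gives χ_A(x) = x^3 + 8x^2 + 16x = x(x + 4)^2.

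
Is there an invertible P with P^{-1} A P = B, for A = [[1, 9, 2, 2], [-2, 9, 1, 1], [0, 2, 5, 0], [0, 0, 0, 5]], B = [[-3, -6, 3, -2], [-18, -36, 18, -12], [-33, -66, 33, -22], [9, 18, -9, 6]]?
No.

trace(A) = 20 but trace(B) = 0. The trace is a similarity invariant, so A and B are not similar.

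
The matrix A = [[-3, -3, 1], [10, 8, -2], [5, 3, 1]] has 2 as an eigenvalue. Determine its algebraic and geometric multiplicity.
The characteristic polynomial is (x - 2)^3, so the factor x - 2 appears with exponent 3: the algebraic multiplicity is 3.

rank(A - 2I) = 1, so the eigenspace has dimension 3 - 1 = 2: the geometric multiplicity is 2.

Since 2 < 3, A is not diagonalizable.

algebraic multiplicity 3, geometric multiplicity 2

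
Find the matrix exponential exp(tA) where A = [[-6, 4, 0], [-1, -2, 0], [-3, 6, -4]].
e^{tA} = [[(1 - 2*t)*e^{-4*t}, 4*t*e^{-4*t}, 0], [-t*e^{-4*t}, (2*t + 1)*e^{-4*t}, 0], [-3*t*e^{-4*t}, 6*t*e^{-4*t}, e^{-4*t}]]

A has Jordan form J = [[-4, 1, 0], [0, -4, 0], [0, 0, -4]] with A = PJP^{-1}, so e^{tA} = P e^{tJ} P^{-1}.

For a Jordan block J_k(λ), e^{tJ_k(λ)} = e^{λt} · (I + tN + t^2 N^2/2! + ... + t^{k-1} N^{k-1}/(k-1)!) where N is the nilpotent superdiagonal part.

Assembling the blocks and conjugating back gives the entries of e^{tA} as shown above.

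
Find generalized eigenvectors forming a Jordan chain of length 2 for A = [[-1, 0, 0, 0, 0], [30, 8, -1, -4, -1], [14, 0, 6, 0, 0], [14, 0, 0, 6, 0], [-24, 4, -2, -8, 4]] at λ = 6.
v_1 = [[0, 2, -1, -1, 8]]^T, v_2 = [[0, 1, 0, 0, 2]]^T

We seek v_1 ∈ ker((A - 6I)^2) \ ker(A - 6I), then set v_{i+1} = (A - 6I) v_i.

One such chain is v_1 = [[0, 2, -1, -1, 8]]^T, v_2 = [[0, 1, 0, 0, 2]]^T. Check: (A - 6I) v_2 = [[0, 0, 0, 0, 0]]^T = 0.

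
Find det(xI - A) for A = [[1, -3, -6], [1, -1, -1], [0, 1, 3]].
xI - A = [[x - 1, 3, 6], [-1, x + 1, 1], [0, -1, x - 3]].

Expanding det(xI - A) along the first row:
det(xI - A) = + (x - 1)·det([[x + 1, 1], [-1, x - 3]]) - (3)·det([[-1, 1], [0, x - 3]]) + (6)·det([[-1, x + 1], [0, -1]]).

Evaluating gives χ_A(x) = x^3 - 3x^2 + 3x - 1 = (x - 1)^3.

χ_A(x) = (x - 1)^3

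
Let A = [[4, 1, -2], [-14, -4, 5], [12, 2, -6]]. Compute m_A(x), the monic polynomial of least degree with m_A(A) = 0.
The characteristic polynomial factors as (x + 2)^3. The minimal polynomial is ∏(x - λ)^{k_λ} where k_λ is the size of the largest Jordan block at λ.

For λ = -2: rank(A + 2I) = 2, and the largest Jordan block has size 3 (the smallest k with rank((A + 2I)^k) = rank((A + 2I)^(k+1))).

So m_A(x) = (x + 2)^3.

m_A(x) = (x + 2)^3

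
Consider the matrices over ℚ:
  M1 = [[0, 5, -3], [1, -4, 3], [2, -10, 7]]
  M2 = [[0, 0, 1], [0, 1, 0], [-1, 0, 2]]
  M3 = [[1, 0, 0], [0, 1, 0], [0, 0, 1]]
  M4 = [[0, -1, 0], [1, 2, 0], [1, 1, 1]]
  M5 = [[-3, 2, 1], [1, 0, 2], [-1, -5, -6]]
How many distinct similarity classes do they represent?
3 classes: {M1, M2, M4}, {M3}, {M5}

Characteristic polynomials: χ_{M1} = (x - 1)^3, χ_{M2} = (x - 1)^3, χ_{M3} = (x - 1)^3, χ_{M4} = (x - 1)^3, χ_{M5} = (x + 3)^3.

{M1, M2, M4}: invariant factors x - 1, (x - 1)^2.

{M3}: invariant factors x - 1, x - 1, x - 1.

{M5}: invariant factors (x + 3)^3.

Matrices are similar if and only if their invariant-factor lists agree; the partition into similarity classes is {M1, M2, M4}, {M3}, {M5}.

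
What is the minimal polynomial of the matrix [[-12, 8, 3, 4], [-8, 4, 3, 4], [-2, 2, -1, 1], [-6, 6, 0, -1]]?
m_A(x) = (x + 1)^2(x + 4)

The characteristic polynomial factors as (x + 1)^2(x + 4)^2. The minimal polynomial is ∏(x - λ)^{k_λ} where k_λ is the size of the largest Jordan block at λ.

For λ = -4: rank(A + 4I) = 2, and the largest Jordan block has size 1 (the smallest k with rank((A + 4I)^k) = rank((A + 4I)^(k+1))).
For λ = -1: rank(A + I) = 3, and the largest Jordan block has size 2 (the smallest k with rank((A + I)^k) = rank((A + I)^(k+1))).

So m_A(x) = (x + 1)^2(x + 4).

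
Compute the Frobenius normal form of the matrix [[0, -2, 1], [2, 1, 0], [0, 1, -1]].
R = [[0, 0, -2], [1, 0, -3], [0, 1, 0]]

The invariant factors of A (the non-unit diagonal entries of the Smith normal form of xI - A over ℚ[x]) are x^3 + 3x + 2, each dividing the next. The characteristic polynomial is their product, x^3 + 3x + 2.

The rational canonical form is the block-diagonal matrix of companion matrices C(f_i):
R = [[0, 0, -2], [1, 0, -3], [0, 1, 0]].

Note the characteristic polynomial does not split into linear factors over ℚ, so A has no Jordan form over ℚ; the rational canonical form exists over any field.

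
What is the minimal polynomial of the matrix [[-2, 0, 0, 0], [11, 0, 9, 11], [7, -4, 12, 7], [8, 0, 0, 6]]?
m_A(x) = (x - 6)^3(x + 2)

The characteristic polynomial factors as (x - 6)^3(x + 2). The minimal polynomial is ∏(x - λ)^{k_λ} where k_λ is the size of the largest Jordan block at λ.

For λ = -2: rank(A + 2I) = 3, and the largest Jordan block has size 1 (the smallest k with rank((A + 2I)^k) = rank((A + 2I)^(k+1))).
For λ = 6: rank(A - 6I) = 3, and the largest Jordan block has size 3 (the smallest k with rank((A - 6I)^k) = rank((A - 6I)^(k+1))).

So m_A(x) = (x - 6)^3(x + 2).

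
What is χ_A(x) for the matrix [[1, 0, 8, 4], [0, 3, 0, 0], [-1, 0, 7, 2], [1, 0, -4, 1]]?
xI - A = [[x - 1, 0, -8, -4], [0, x - 3, 0, 0], [1, 0, x - 7, -2], [-1, 0, 4, x - 1]].

Expanding det(xI - A) along the first row:
det(xI - A) = + (x - 1)·det([[x - 3, 0, 0], [0, x - 7, -2], [0, 4, x - 1]]) - (0)·det([[0, 0, 0], [1, x - 7, -2], [-1, 4, x - 1]]) + (-8)·det([[0, x - 3, 0], [1, 0, -2], [-1, 0, x - 1]]) - (-4)·det([[0, x - 3, 0], [1, 0, x - 7], [-1, 0, 4]]).

Evaluating gives χ_A(x) = x^4 - 12x^3 + 54x^2 - 108x + 81 = (x - 3)^4.

χ_A(x) = (x - 3)^4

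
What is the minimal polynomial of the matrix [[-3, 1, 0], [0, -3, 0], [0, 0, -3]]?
The characteristic polynomial factors as (x + 3)^3. The minimal polynomial is ∏(x - λ)^{k_λ} where k_λ is the size of the largest Jordan block at λ.

For λ = -3: rank(A + 3I) = 1, and the largest Jordan block has size 2 (the smallest k with rank((A + 3I)^k) = rank((A + 3I)^(k+1))).

So m_A(x) = (x + 3)^2.

m_A(x) = (x + 3)^2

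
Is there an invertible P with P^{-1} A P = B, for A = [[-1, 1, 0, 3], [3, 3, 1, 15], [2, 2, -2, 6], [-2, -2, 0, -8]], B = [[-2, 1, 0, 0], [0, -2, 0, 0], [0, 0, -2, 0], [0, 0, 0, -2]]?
No.

Both have characteristic polynomial (x + 2)^4, but the minimal polynomial of A is (x + 2)^3 while the minimal polynomial of B is (x + 2)^2. The minimal polynomial is a similarity invariant, so A and B are not similar.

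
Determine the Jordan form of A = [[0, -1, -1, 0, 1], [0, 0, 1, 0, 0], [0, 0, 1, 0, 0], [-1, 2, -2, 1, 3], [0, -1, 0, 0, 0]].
The characteristic polynomial is det(xI - A) = x^3(x - 1)^2, so the eigenvalues are 0 (algebraic multiplicity 3), 1 (algebraic multiplicity 2).

For λ = 0: rank(A) = 4, rank(A^2) = 3, rank(A^3) = 2. The eigenspace has dimension 5 - 4 = 1, so there is 1 Jordan block; the rank sequence gives block sizes [3].

For λ = 1: rank(A - I) = 3. The eigenspace has dimension 5 - 3 = 2, so there are 2 Jordan blocks; the rank sequence gives block sizes [1, 1].

Assembling the blocks gives the Jordan form J above.

J = [[0, 1, 0, 0, 0], [0, 0, 1, 0, 0], [0, 0, 0, 0, 0], [0, 0, 0, 1, 0], [0, 0, 0, 0, 1]]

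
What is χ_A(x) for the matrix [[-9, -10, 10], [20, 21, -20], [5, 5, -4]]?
xI - A = [[x + 9, 10, -10], [-20, x - 21, 20], [-5, -5, x + 4]].

Expanding det(xI - A) along the first row:
det(xI - A) = + (x + 9)·det([[x - 21, 20], [-5, x + 4]]) - (10)·det([[-20, 20], [-5, x + 4]]) + (-10)·det([[-20, x - 21], [-5, -5]]).

Evaluating gives χ_A(x) = x^3 - 8x^2 + 13x - 6 = (x - 6)(x - 1)^2.

χ_A(x) = (x - 6)(x - 1)^2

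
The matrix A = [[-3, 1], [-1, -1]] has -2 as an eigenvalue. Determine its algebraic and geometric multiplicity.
The characteristic polynomial is (x + 2)^2, so the factor x + 2 appears with exponent 2: the algebraic multiplicity is 2.

rank(A + 2I) = 1, so the eigenspace has dimension 2 - 1 = 1: the geometric multiplicity is 1.

Since 1 < 2, A is not diagonalizable.

algebraic multiplicity 2, geometric multiplicity 1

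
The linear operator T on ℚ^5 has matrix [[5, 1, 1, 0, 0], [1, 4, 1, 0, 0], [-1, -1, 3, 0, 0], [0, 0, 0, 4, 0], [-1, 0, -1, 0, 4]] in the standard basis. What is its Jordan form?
J = [[4, 1, 0, 0, 0], [0, 4, 1, 0, 0], [0, 0, 4, 0, 0], [0, 0, 0, 4, 0], [0, 0, 0, 0, 4]]

The characteristic polynomial is det(xI - A) = (x - 4)^5, so the eigenvalues are 4 (algebraic multiplicity 5).

For λ = 4: rank(A - 4I) = 2, rank((A - 4I)^2) = 1, rank((A - 4I)^3) = 0. The eigenspace has dimension 5 - 2 = 3, so there are 3 Jordan blocks; the rank sequence gives block sizes [3, 1, 1].

Assembling the blocks gives the Jordan form J above.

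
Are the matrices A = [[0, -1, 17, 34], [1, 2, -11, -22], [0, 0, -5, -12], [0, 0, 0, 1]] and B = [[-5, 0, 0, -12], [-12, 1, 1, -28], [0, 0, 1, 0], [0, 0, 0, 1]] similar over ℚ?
Yes.

Two matrices over a field are similar if and only if they have the same invariant factors.

Both A and B have characteristic polynomial (x - 1)^3(x + 5) and minimal polynomial (x - 1)^2(x + 5). Computing further, both have invariant factors x - 1, (x - 1)^2(x + 5). Hence A and B are similar.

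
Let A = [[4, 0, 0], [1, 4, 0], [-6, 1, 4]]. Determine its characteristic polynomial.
χ_A(x) = (x - 4)^3

xI - A = [[x - 4, 0, 0], [-1, x - 4, 0], [6, -1, x - 4]].

Expanding det(xI - A) along the first row:
det(xI - A) = + (x - 4)·det([[x - 4, 0], [-1, x - 4]]) - (0)·det([[-1, 0], [6, x - 4]]) + (0)·det([[-1, x - 4], [6, -1]]).

Evaluating gives χ_A(x) = x^3 - 12x^2 + 48x - 64 = (x - 4)^3.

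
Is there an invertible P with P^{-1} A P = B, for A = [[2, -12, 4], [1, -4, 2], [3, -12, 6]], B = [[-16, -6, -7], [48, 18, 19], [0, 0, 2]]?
Two matrices over a field are similar if and only if they have the same invariant factors.

Both A and B have characteristic polynomial x(x - 2)^2 and minimal polynomial x(x - 2)^2. Computing further, both have invariant factors x(x - 2)^2. Hence A and B are similar.

Yes.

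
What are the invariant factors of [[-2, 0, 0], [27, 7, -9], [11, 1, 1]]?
(x - 4)^2(x + 2)

The Jordan structure of A has elementary divisors (x + 2), (x - 4)^2. Arranging the block sizes at each eigenvalue in decreasing order and taking row products gives the invariant factors.

Invariant factors (smallest first, each dividing the next): (x - 4)^2(x + 2).

Check: the last factor (x - 4)^2(x + 2) is the minimal polynomial, and the product (x - 4)^2(x + 2) is the characteristic polynomial.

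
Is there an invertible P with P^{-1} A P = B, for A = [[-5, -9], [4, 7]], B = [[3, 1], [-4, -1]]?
Yes.

Two matrices over a field are similar if and only if they have the same invariant factors.

Both A and B have characteristic polynomial (x - 1)^2 and minimal polynomial (x - 1)^2. Computing further, both have invariant factors (x - 1)^2. Hence A and B are similar.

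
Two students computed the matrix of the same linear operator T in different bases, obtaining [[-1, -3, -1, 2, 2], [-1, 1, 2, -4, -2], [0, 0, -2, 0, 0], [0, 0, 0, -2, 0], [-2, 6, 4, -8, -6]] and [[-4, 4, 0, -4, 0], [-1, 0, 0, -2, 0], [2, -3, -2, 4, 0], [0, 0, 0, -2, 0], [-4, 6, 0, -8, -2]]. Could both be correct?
Yes.

Two matrices over a field are similar if and only if they have the same invariant factors.

Both A and B have characteristic polynomial (x + 2)^5 and minimal polynomial (x + 2)^3. Computing further, both have invariant factors x + 2, x + 2, (x + 2)^3. Hence A and B are similar.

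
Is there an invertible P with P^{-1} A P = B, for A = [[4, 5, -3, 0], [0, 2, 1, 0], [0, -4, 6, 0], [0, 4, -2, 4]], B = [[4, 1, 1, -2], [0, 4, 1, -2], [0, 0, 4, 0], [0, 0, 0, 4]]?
Yes.

Two matrices over a field are similar if and only if they have the same invariant factors.

Both A and B have characteristic polynomial (x - 4)^4 and minimal polynomial (x - 4)^3. Computing further, both have invariant factors x - 4, (x - 4)^3. Hence A and B are similar.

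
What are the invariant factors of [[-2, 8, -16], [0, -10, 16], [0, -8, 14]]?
The Jordan structure of A has elementary divisors (x + 2), (x + 2), (x - 6). Arranging the block sizes at each eigenvalue in decreasing order and taking row products gives the invariant factors.

Invariant factors (smallest first, each dividing the next): x + 2, (x - 6)(x + 2).

Check: the last factor (x - 6)(x + 2) is the minimal polynomial, and the product (x - 6)(x + 2)^2 is the characteristic polynomial.

x + 2, (x - 6)(x + 2)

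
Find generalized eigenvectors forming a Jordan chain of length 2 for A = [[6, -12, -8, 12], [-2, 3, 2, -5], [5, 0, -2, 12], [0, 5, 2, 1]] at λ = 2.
We seek v_1 ∈ ker((A - 2I)^2) \ ker(A - 2I), then set v_{i+1} = (A - 2I) v_i.

One such chain is v_1 = [[-2, 1, -2, 0]]^T, v_2 = [[-4, 1, -2, 1]]^T. Check: (A - 2I) v_2 = [[0, 0, 0, 0]]^T = 0.

v_1 = [[-2, 1, -2, 0]]^T, v_2 = [[-4, 1, -2, 1]]^T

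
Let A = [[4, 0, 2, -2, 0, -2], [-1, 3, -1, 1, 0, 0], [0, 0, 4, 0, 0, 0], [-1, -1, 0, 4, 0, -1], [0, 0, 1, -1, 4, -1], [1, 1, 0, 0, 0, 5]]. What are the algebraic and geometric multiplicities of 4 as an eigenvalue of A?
algebraic multiplicity 6, geometric multiplicity 4

The characteristic polynomial is (x - 4)^6, so the factor x - 4 appears with exponent 6: the algebraic multiplicity is 6.

rank(A - 4I) = 2, so the eigenspace has dimension 6 - 2 = 4: the geometric multiplicity is 4.

Since 4 < 6, A is not diagonalizable.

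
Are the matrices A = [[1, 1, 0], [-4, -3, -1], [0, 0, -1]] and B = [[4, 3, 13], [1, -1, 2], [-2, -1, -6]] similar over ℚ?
Yes.

Two matrices over a field are similar if and only if they have the same invariant factors.

Both A and B have characteristic polynomial (x + 1)^3 and minimal polynomial (x + 1)^3. Computing further, both have invariant factors (x + 1)^3. Hence A and B are similar.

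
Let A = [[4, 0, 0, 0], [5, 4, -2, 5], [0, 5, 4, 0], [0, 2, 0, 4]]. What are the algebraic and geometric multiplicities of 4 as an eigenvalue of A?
algebraic multiplicity 4, geometric multiplicity 2

The characteristic polynomial is (x - 4)^4, so the factor x - 4 appears with exponent 4: the algebraic multiplicity is 4.

rank(A - 4I) = 2, so the eigenspace has dimension 4 - 2 = 2: the geometric multiplicity is 2.

Since 2 < 4, A is not diagonalizable.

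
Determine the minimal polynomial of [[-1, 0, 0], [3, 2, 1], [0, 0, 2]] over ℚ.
m_A(x) = (x - 2)^2(x + 1)

The characteristic polynomial factors as (x - 2)^2(x + 1). The minimal polynomial is ∏(x - λ)^{k_λ} where k_λ is the size of the largest Jordan block at λ.

For λ = -1: rank(A + I) = 2, and the largest Jordan block has size 1 (the smallest k with rank((A + I)^k) = rank((A + I)^(k+1))).
For λ = 2: rank(A - 2I) = 2, and the largest Jordan block has size 2 (the smallest k with rank((A - 2I)^k) = rank((A - 2I)^(k+1))).

So m_A(x) = (x - 2)^2(x + 1).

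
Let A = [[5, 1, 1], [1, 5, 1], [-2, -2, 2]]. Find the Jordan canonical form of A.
The characteristic polynomial is det(xI - A) = (x - 4)^3, so the eigenvalues are 4 (algebraic multiplicity 3).

For λ = 4: rank(A - 4I) = 1, rank((A - 4I)^2) = 0. The eigenspace has dimension 3 - 1 = 2, so there are 2 Jordan blocks; the rank sequence gives block sizes [2, 1].

Assembling the blocks gives the Jordan form J above.

J = [[4, 1, 0], [0, 4, 0], [0, 0, 4]]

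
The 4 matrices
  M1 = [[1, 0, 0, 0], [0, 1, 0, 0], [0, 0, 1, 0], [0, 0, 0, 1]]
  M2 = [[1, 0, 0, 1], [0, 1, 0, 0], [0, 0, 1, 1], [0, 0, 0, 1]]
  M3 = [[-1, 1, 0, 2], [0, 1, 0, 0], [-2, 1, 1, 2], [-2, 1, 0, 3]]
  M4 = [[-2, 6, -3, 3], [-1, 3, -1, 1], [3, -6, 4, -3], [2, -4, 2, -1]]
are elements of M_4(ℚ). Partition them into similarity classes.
Characteristic polynomials: χ_{M1} = (x - 1)^4, χ_{M2} = (x - 1)^4, χ_{M3} = (x - 1)^4, χ_{M4} = (x - 1)^4.

{M1}: invariant factors x - 1, x - 1, x - 1, x - 1.

{M2, M3, M4}: invariant factors x - 1, x - 1, (x - 1)^2.

Matrices are similar if and only if their invariant-factor lists agree; the partition into similarity classes is {M1}, {M2, M3, M4}.

2 classes: {M1}, {M2, M3, M4}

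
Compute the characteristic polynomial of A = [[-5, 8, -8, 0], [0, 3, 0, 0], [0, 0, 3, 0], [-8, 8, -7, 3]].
χ_A(x) = (x - 3)^3(x + 5)

xI - A = [[x + 5, -8, 8, 0], [0, x - 3, 0, 0], [0, 0, x - 3, 0], [8, -8, 7, x - 3]].

Expanding det(xI - A) along the first row:
det(xI - A) = + (x + 5)·det([[x - 3, 0, 0], [0, x - 3, 0], [-8, 7, x - 3]]) - (-8)·det([[0, 0, 0], [0, x - 3, 0], [8, 7, x - 3]]) + (8)·det([[0, x - 3, 0], [0, 0, 0], [8, -8, x - 3]]) - (0)·det([[0, x - 3, 0], [0, 0, x - 3], [8, -8, 7]]).

Evaluating gives χ_A(x) = x^4 - 4x^3 - 18x^2 + 108x - 135 = (x - 3)^3(x + 5).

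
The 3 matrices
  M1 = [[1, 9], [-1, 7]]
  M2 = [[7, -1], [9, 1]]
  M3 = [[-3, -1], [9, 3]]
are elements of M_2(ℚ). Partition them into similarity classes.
2 classes: {M1, M2}, {M3}

Characteristic polynomials: χ_{M1} = (x - 4)^2, χ_{M2} = (x - 4)^2, χ_{M3} = x^2.

{M1, M2}: invariant factors (x - 4)^2.

{M3}: invariant factors x^2.

Matrices are similar if and only if their invariant-factor lists agree; the partition into similarity classes is {M1, M2}, {M3}.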